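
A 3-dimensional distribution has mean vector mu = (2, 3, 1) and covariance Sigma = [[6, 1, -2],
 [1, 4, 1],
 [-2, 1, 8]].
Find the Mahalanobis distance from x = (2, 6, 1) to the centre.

Step 1 — centre the observation: (x - mu) = (0, 3, 0).

Step 2 — invert Sigma (cofactor / det for 3×3, or solve directly):
  Sigma^{-1} = [[0.1962, -0.0633, 0.057],
 [-0.0633, 0.2785, -0.0506],
 [0.057, -0.0506, 0.1456]].

Step 3 — form the quadratic (x - mu)^T · Sigma^{-1} · (x - mu):
  Sigma^{-1} · (x - mu) = (-0.1899, 0.8354, -0.1519).
  (x - mu)^T · [Sigma^{-1} · (x - mu)] = (0)·(-0.1899) + (3)·(0.8354) + (0)·(-0.1519) = 2.5063.

Step 4 — take square root: d = √(2.5063) ≈ 1.5831.

d(x, mu) = √(2.5063) ≈ 1.5831


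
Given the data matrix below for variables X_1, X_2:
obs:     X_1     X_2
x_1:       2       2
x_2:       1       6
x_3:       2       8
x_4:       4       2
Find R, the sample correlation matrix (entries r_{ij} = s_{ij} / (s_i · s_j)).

Step 1 — column means:
  mean(X_1) = (2 + 1 + 2 + 4) / 4 = 9/4 = 2.25
  mean(X_2) = (2 + 6 + 8 + 2) / 4 = 18/4 = 4.5

Step 2 — sample variances and covariances s[i,j] = (1/(n-1)) · Σ_k (x_{k,i} - mean_i) · (x_{k,j} - mean_j), with n-1 = 3:
  s[X_1,X_1] = ((-0.25)·(-0.25) + (-1.25)·(-1.25) + (-0.25)·(-0.25) + (1.75)·(1.75)) / 3 = 4.75/3 = 1.5833
  s[X_1,X_2] = ((-0.25)·(-2.5) + (-1.25)·(1.5) + (-0.25)·(3.5) + (1.75)·(-2.5)) / 3 = -6.5/3 = -2.1667
  s[X_2,X_2] = ((-2.5)·(-2.5) + (1.5)·(1.5) + (3.5)·(3.5) + (-2.5)·(-2.5)) / 3 = 27/3 = 9
  Sample standard deviations s_i = √(s[i,i]):
  s(X_1) = √(1.5833) = 1.2583
  s(X_2) = √(9) = 3

Step 3 — r_{ij} = s_{ij} / (s_i · s_j):
  r[X_1,X_1] = 1 (diagonal).
  r[X_1,X_2] = -2.1667 / (1.2583 · 3) = -2.1667 / 3.7749 = -0.574
  r[X_2,X_2] = 1 (diagonal).

R is symmetric with unit diagonal. Assembling:

R = [[1, -0.574],
 [-0.574, 1]]


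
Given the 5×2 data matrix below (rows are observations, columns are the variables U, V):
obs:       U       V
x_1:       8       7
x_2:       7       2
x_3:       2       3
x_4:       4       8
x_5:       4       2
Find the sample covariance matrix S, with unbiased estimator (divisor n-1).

Step 1 — column means:
  mean(U) = (8 + 7 + 2 + 4 + 4) / 5 = 25/5 = 5
  mean(V) = (7 + 2 + 3 + 8 + 2) / 5 = 22/5 = 4.4

Step 2 — sample covariance S[i,j] = (1/(n-1)) · Σ_k (x_{k,i} - mean_i) · (x_{k,j} - mean_j), with n-1 = 4.
  S[U,U] = ((3)·(3) + (2)·(2) + (-3)·(-3) + (-1)·(-1) + (-1)·(-1)) / 4 = 24/4 = 6
  S[U,V] = ((3)·(2.6) + (2)·(-2.4) + (-3)·(-1.4) + (-1)·(3.6) + (-1)·(-2.4)) / 4 = 6/4 = 1.5
  S[V,V] = ((2.6)·(2.6) + (-2.4)·(-2.4) + (-1.4)·(-1.4) + (3.6)·(3.6) + (-2.4)·(-2.4)) / 4 = 33.2/4 = 8.3

S is symmetric (S[j,i] = S[i,j]). Assembling:

S = [[6, 1.5],
 [1.5, 8.3]]


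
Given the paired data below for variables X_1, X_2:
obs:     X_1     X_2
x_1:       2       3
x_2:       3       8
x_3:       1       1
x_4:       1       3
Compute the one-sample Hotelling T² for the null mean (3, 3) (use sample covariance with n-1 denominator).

Step 1 — sample mean vector:
  mean(X_1) = (2 + 3 + 1 + 1) / 4 = 7/4 = 1.75
  mean(X_2) = (3 + 8 + 1 + 3) / 4 = 15/4 = 3.75
  x̄ = (1.75, 3.75),  deviation x̄ - mu_0 = (1.75, 3.75) - (3, 3) = (-1.25, 0.75).

Step 2 — sample covariance matrix, S[i,j] = (1/(n-1)) · Σ_k (x_{k,i} - mean_i) · (x_{k,j} - mean_j), divisor n-1 = 3:
  S[X_1,X_1] = ((0.25)·(0.25) + (1.25)·(1.25) + (-0.75)·(-0.75) + (-0.75)·(-0.75)) / 3 = 2.75/3 = 0.9167
  S[X_1,X_2] = ((0.25)·(-0.75) + (1.25)·(4.25) + (-0.75)·(-2.75) + (-0.75)·(-0.75)) / 3 = 7.75/3 = 2.5833
  S[X_2,X_2] = ((-0.75)·(-0.75) + (4.25)·(4.25) + (-2.75)·(-2.75) + (-0.75)·(-0.75)) / 3 = 26.75/3 = 8.9167
  S = [[0.9167, 2.5833],
 [2.5833, 8.9167]].

Step 3 — invert S. det(S) = 0.9167·8.9167 - (2.5833)² = 1.5.
  S^{-1} = (1/det) · [[d, -b], [-b, a]] = [[5.9444, -1.7222],
 [-1.7222, 0.6111]].

Step 4 — quadratic form (x̄ - mu_0)^T · S^{-1} · (x̄ - mu_0):
  S^{-1} · (x̄ - mu_0) = (-8.7222, 2.6111),
  (x̄ - mu_0)^T · [...] = (-1.25)·(-8.7222) + (0.75)·(2.6111) = 12.8611.

Step 5 — scale by n: T² = 4 · 12.8611 = 51.4444.

T² ≈ 51.4444


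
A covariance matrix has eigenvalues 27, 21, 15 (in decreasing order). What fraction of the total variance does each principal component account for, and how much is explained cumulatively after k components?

Step 1 — total variance = trace(Sigma) = Σ λ_i = 27 + 21 + 15 = 63.

Step 2 — fraction explained by component i = λ_i / Σ λ:
  PC1: 27/63 = 0.4286
  PC2: 21/63 = 0.3333
  PC3: 15/63 = 0.2381

Step 3 — cumulative fraction after k components = (λ_1 + ... + λ_k) / Σ λ:
  k = 1: 27/63 = 0.4286
  k = 2: (27 + 21)/63 = 48/63 = 0.7619
  k = 3: (27 + 21 + 15)/63 = 63/63 = 1

Summary (fraction, with percent):

explained: PC1 0.4286 (42.86%), PC2 0.3333 (33.33%), PC3 0.2381 (23.81%);  cumulative: 0.4286, 0.7619, 1


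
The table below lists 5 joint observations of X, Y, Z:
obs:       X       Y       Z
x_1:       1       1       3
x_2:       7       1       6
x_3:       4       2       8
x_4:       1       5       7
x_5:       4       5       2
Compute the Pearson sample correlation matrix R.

Step 1 — column means:
  mean(X) = (1 + 7 + 4 + 1 + 4) / 5 = 17/5 = 3.4
  mean(Y) = (1 + 1 + 2 + 5 + 5) / 5 = 14/5 = 2.8
  mean(Z) = (3 + 6 + 8 + 7 + 2) / 5 = 26/5 = 5.2

Step 2 — sample variances and covariances s[i,j] = (1/(n-1)) · Σ_k (x_{k,i} - mean_i) · (x_{k,j} - mean_j), with n-1 = 4:
  s[X,X] = ((-2.4)·(-2.4) + (3.6)·(3.6) + (0.6)·(0.6) + (-2.4)·(-2.4) + (0.6)·(0.6)) / 4 = 25.2/4 = 6.3
  s[X,Y] = ((-2.4)·(-1.8) + (3.6)·(-1.8) + (0.6)·(-0.8) + (-2.4)·(2.2) + (0.6)·(2.2)) / 4 = -6.6/4 = -1.65
  s[X,Z] = ((-2.4)·(-2.2) + (3.6)·(0.8) + (0.6)·(2.8) + (-2.4)·(1.8) + (0.6)·(-3.2)) / 4 = 3.6/4 = 0.9
  s[Y,Y] = ((-1.8)·(-1.8) + (-1.8)·(-1.8) + (-0.8)·(-0.8) + (2.2)·(2.2) + (2.2)·(2.2)) / 4 = 16.8/4 = 4.2
  s[Y,Z] = ((-1.8)·(-2.2) + (-1.8)·(0.8) + (-0.8)·(2.8) + (2.2)·(1.8) + (2.2)·(-3.2)) / 4 = -2.8/4 = -0.7
  s[Z,Z] = ((-2.2)·(-2.2) + (0.8)·(0.8) + (2.8)·(2.8) + (1.8)·(1.8) + (-3.2)·(-3.2)) / 4 = 26.8/4 = 6.7
  Sample standard deviations s_i = √(s[i,i]):
  s(X) = √(6.3) = 2.51
  s(Y) = √(4.2) = 2.0494
  s(Z) = √(6.7) = 2.5884

Step 3 — r_{ij} = s_{ij} / (s_i · s_j):
  r[X,X] = 1 (diagonal).
  r[X,Y] = -1.65 / (2.51 · 2.0494) = -1.65 / 5.1439 = -0.3208
  r[X,Z] = 0.9 / (2.51 · 2.5884) = 0.9 / 6.4969 = 0.1385
  r[Y,Y] = 1 (diagonal).
  r[Y,Z] = -0.7 / (2.0494 · 2.5884) = -0.7 / 5.3047 = -0.132
  r[Z,Z] = 1 (diagonal).

R is symmetric with unit diagonal. Assembling:

R = [[1, -0.3208, 0.1385],
 [-0.3208, 1, -0.132],
 [0.1385, -0.132, 1]]


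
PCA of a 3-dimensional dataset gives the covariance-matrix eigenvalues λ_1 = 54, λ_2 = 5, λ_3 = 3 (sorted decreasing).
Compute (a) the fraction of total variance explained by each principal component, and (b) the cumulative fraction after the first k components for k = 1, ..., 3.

Step 1 — total variance = trace(Sigma) = Σ λ_i = 54 + 5 + 3 = 62.

Step 2 — fraction explained by component i = λ_i / Σ λ:
  PC1: 54/62 = 0.871
  PC2: 5/62 = 0.0806
  PC3: 3/62 = 0.0484

Step 3 — cumulative fraction after k components = (λ_1 + ... + λ_k) / Σ λ:
  k = 1: 54/62 = 0.871
  k = 2: (54 + 5)/62 = 59/62 = 0.9516
  k = 3: (54 + 5 + 3)/62 = 62/62 = 1

Summary (fraction, with percent):

explained: PC1 0.871 (87.1%), PC2 0.0806 (8.06%), PC3 0.0484 (4.84%);  cumulative: 0.871, 0.9516, 1


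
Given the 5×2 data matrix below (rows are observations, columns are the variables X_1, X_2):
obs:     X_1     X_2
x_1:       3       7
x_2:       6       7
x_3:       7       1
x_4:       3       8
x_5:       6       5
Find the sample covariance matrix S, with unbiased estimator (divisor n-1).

Step 1 — column means:
  mean(X_1) = (3 + 6 + 7 + 3 + 6) / 5 = 25/5 = 5
  mean(X_2) = (7 + 7 + 1 + 8 + 5) / 5 = 28/5 = 5.6

Step 2 — sample covariance S[i,j] = (1/(n-1)) · Σ_k (x_{k,i} - mean_i) · (x_{k,j} - mean_j), with n-1 = 4.
  S[X_1,X_1] = ((-2)·(-2) + (1)·(1) + (2)·(2) + (-2)·(-2) + (1)·(1)) / 4 = 14/4 = 3.5
  S[X_1,X_2] = ((-2)·(1.4) + (1)·(1.4) + (2)·(-4.6) + (-2)·(2.4) + (1)·(-0.6)) / 4 = -16/4 = -4
  S[X_2,X_2] = ((1.4)·(1.4) + (1.4)·(1.4) + (-4.6)·(-4.6) + (2.4)·(2.4) + (-0.6)·(-0.6)) / 4 = 31.2/4 = 7.8

S is symmetric (S[j,i] = S[i,j]). Assembling:

S = [[3.5, -4],
 [-4, 7.8]]


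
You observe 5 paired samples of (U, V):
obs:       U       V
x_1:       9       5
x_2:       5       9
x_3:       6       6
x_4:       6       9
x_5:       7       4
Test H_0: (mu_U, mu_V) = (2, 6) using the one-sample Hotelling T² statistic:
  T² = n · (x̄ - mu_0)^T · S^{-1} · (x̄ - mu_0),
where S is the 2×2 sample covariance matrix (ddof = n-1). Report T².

Step 1 — sample mean vector:
  mean(U) = (9 + 5 + 6 + 6 + 7) / 5 = 33/5 = 6.6
  mean(V) = (5 + 9 + 6 + 9 + 4) / 5 = 33/5 = 6.6
  x̄ = (6.6, 6.6),  deviation x̄ - mu_0 = (6.6, 6.6) - (2, 6) = (4.6, 0.6).

Step 2 — sample covariance matrix, S[i,j] = (1/(n-1)) · Σ_k (x_{k,i} - mean_i) · (x_{k,j} - mean_j), divisor n-1 = 4:
  S[U,U] = ((2.4)·(2.4) + (-1.6)·(-1.6) + (-0.6)·(-0.6) + (-0.6)·(-0.6) + (0.4)·(0.4)) / 4 = 9.2/4 = 2.3
  S[U,V] = ((2.4)·(-1.6) + (-1.6)·(2.4) + (-0.6)·(-0.6) + (-0.6)·(2.4) + (0.4)·(-2.6)) / 4 = -9.8/4 = -2.45
  S[V,V] = ((-1.6)·(-1.6) + (2.4)·(2.4) + (-0.6)·(-0.6) + (2.4)·(2.4) + (-2.6)·(-2.6)) / 4 = 21.2/4 = 5.3
  S = [[2.3, -2.45],
 [-2.45, 5.3]].

Step 3 — invert S. det(S) = 2.3·5.3 - (-2.45)² = 6.1875.
  S^{-1} = (1/det) · [[d, -b], [-b, a]] = [[0.8566, 0.396],
 [0.396, 0.3717]].

Step 4 — quadratic form (x̄ - mu_0)^T · S^{-1} · (x̄ - mu_0):
  S^{-1} · (x̄ - mu_0) = (4.1778, 2.0444),
  (x̄ - mu_0)^T · [...] = (4.6)·(4.1778) + (0.6)·(2.0444) = 20.4444.

Step 5 — scale by n: T² = 5 · 20.4444 = 102.2222.

T² ≈ 102.2222


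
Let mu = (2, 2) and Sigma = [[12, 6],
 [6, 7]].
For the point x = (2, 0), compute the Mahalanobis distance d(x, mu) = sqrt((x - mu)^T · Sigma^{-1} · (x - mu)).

Step 1 — centre the observation: (x - mu) = (0, -2).

Step 2 — invert Sigma. det(Sigma) = 12·7 - (6)² = 48.
  Sigma^{-1} = (1/det) · [[d, -b], [-b, a]] = [[0.1458, -0.125],
 [-0.125, 0.25]].

Step 3 — form the quadratic (x - mu)^T · Sigma^{-1} · (x - mu):
  Sigma^{-1} · (x - mu) = (0.25, -0.5).
  (x - mu)^T · [Sigma^{-1} · (x - mu)] = (0)·(0.25) + (-2)·(-0.5) = 1.

Step 4 — take square root: d = √(1) ≈ 1.

d(x, mu) = √(1) ≈ 1


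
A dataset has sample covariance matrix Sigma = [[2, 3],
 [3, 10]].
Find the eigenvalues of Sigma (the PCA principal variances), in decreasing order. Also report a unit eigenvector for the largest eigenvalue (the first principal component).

Step 1 — characteristic polynomial of 2×2 Sigma:
  det(Sigma - λI) = λ² - trace · λ + det = 0.
  trace = 2 + 10 = 12, det = 2·10 - (3)² = 11.
Step 2 — discriminant:
  Δ = trace² - 4·det = 144 - 44 = 100.
Step 3 — eigenvalues:
  λ = (trace ± √Δ)/2 = (12 ± 10)/2,
  λ_1 = 11,  λ_2 = 1.

Step 4 — unit eigenvector for λ_1: solve (Sigma - λ_1 I)v = 0. First row:
  (2 - 11)·v_x + (3)·v_y = 0, i.e. (-9)·v_x + (3)·v_y = 0,
  so v ∝ (b, λ_1 - a) = (3, 9) = u.
  ||u|| = √((3)² + (9)²) = √(90) ≈ 9.4868,
  v_1 = u/||u|| ≈ (0.3162, 0.9487) (||v_1|| = 1).

λ_1 = 11,  λ_2 = 1;  v_1 ≈ (0.3162, 0.9487)


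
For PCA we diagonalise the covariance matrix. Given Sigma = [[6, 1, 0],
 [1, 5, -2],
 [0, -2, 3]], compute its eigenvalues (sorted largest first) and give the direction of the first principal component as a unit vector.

Step 1 — characteristic polynomial p(λ) = det(λI - Sigma) = λ³ - tr·λ² + c_1·λ - det, where tr = trace, c_1 = sum of the principal 2×2 minors, det = det(Sigma):
  tr = 6 + 5 + 3 = 14,
  c_1 = (6·5 - (1)²) + (6·3 - (0)²) + (5·3 - (-2)²) = 29 + 18 + 11 = 58,
  det = 6·(5·3 - (-2)²) - (1)·((1)·3 - (-2)·(0)) + (0)·((1)·(-2) - 5·(0)) = 6·(11) - (1)·(3) + (0)·(-2) = 63.
  So p(λ) = λ³ - 14λ² + 58λ - 63.
Step 2 — look for an integer root (rational root theorem: any rational root is an integer divisor of 63). Testing λ = 7:
  p(7) = 343 - 686 + 406 - 63 = 0  ✓
  Dividing out (λ - 7): p(λ) = (λ - 7)(λ² - 7λ + 9).
Step 3 — remaining eigenvalues from the quadratic λ² - 7λ + 9 = 0:
  Δ = 7² - 4·9 = 49 - 36 = 13,  λ = (7 ± √13)/2 = (7 ± 3.6056)/2 ≈ 5.3028 or 1.6972.
  Sorted: λ_1 = 7,  λ_2 = 5.3028,  λ_3 = 1.6972  (check: sum = 14 = tr ✓).

Step 4 — unit eigenvector for λ_1 = 7: v spans the null space of (Sigma - λ_1 I), whose rows are
  r_1 = (-1, 1, 0),  r_2 = (1, -2, -2),  r_3 = (0, -2, -4).
  v is orthogonal to every row, so take v ∝ r_1 × r_2 = ((1)·(-2) - (0)·(-2), (0)·(1) - (-1)·(-2), (-1)·(-2) - (1)·(1)) = (-2, -2, 1).
  Rescale (multiply by -1 so the first nonzero entry is positive): u = (2, 2, -1).
  ||u|| = √((2)² + (2)² + (-1)²) = √(9) = 3,  v_1 = u/||u|| ≈ (0.6667, 0.6667, -0.3333) (||v_1|| = 1).

λ_1 = 7,  λ_2 = 5.3028,  λ_3 = 1.6972;  v_1 ≈ (0.6667, 0.6667, -0.3333)


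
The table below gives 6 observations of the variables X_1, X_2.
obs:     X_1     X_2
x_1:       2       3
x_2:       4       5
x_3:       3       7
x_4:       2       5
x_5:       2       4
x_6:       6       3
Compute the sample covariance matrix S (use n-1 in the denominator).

Step 1 — column means:
  mean(X_1) = (2 + 4 + 3 + 2 + 2 + 6) / 6 = 19/6 = 3.1667
  mean(X_2) = (3 + 5 + 7 + 5 + 4 + 3) / 6 = 27/6 = 4.5

Step 2 — sample covariance S[i,j] = (1/(n-1)) · Σ_k (x_{k,i} - mean_i) · (x_{k,j} - mean_j), with n-1 = 5.
  S[X_1,X_1] = ((-1.1667)·(-1.1667) + (0.8333)·(0.8333) + (-0.1667)·(-0.1667) + (-1.1667)·(-1.1667) + (-1.1667)·(-1.1667) + (2.8333)·(2.8333)) / 5 = 12.8333/5 = 2.5667
  S[X_1,X_2] = ((-1.1667)·(-1.5) + (0.8333)·(0.5) + (-0.1667)·(2.5) + (-1.1667)·(0.5) + (-1.1667)·(-0.5) + (2.8333)·(-1.5)) / 5 = -2.5/5 = -0.5
  S[X_2,X_2] = ((-1.5)·(-1.5) + (0.5)·(0.5) + (2.5)·(2.5) + (0.5)·(0.5) + (-0.5)·(-0.5) + (-1.5)·(-1.5)) / 5 = 11.5/5 = 2.3

S is symmetric (S[j,i] = S[i,j]). Assembling:

S = [[2.5667, -0.5],
 [-0.5, 2.3]]


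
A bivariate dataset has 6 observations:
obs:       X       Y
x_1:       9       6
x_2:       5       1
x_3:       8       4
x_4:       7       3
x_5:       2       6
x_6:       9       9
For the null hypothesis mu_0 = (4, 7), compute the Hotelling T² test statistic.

Step 1 — sample mean vector:
  mean(X) = (9 + 5 + 8 + 7 + 2 + 9) / 6 = 40/6 = 6.6667
  mean(Y) = (6 + 1 + 4 + 3 + 6 + 9) / 6 = 29/6 = 4.8333
  x̄ = (6.6667, 4.8333),  deviation x̄ - mu_0 = (6.6667, 4.8333) - (4, 7) = (2.6667, -2.1667).

Step 2 — sample covariance matrix, S[i,j] = (1/(n-1)) · Σ_k (x_{k,i} - mean_i) · (x_{k,j} - mean_j), divisor n-1 = 5:
  S[X,X] = ((2.3333)·(2.3333) + (-1.6667)·(-1.6667) + (1.3333)·(1.3333) + (0.3333)·(0.3333) + (-4.6667)·(-4.6667) + (2.3333)·(2.3333)) / 5 = 37.3333/5 = 7.4667
  S[X,Y] = ((2.3333)·(1.1667) + (-1.6667)·(-3.8333) + (1.3333)·(-0.8333) + (0.3333)·(-1.8333) + (-4.6667)·(1.1667) + (2.3333)·(4.1667)) / 5 = 11.6667/5 = 2.3333
  S[Y,Y] = ((1.1667)·(1.1667) + (-3.8333)·(-3.8333) + (-0.8333)·(-0.8333) + (-1.8333)·(-1.8333) + (1.1667)·(1.1667) + (4.1667)·(4.1667)) / 5 = 38.8333/5 = 7.7667
  S = [[7.4667, 2.3333],
 [2.3333, 7.7667]].

Step 3 — invert S. det(S) = 7.4667·7.7667 - (2.3333)² = 52.5467.
  S^{-1} = (1/det) · [[d, -b], [-b, a]] = [[0.1478, -0.0444],
 [-0.0444, 0.1421]].

Step 4 — quadratic form (x̄ - mu_0)^T · S^{-1} · (x̄ - mu_0):
  S^{-1} · (x̄ - mu_0) = (0.4904, -0.4263),
  (x̄ - mu_0)^T · [...] = (2.6667)·(0.4904) + (-2.1667)·(-0.4263) = 2.2312.

Step 5 — scale by n: T² = 6 · 2.2312 = 13.3875.

T² ≈ 13.3875


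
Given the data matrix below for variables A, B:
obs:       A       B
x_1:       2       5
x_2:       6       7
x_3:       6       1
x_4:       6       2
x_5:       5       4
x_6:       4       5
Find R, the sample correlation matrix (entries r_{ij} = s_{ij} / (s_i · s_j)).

Step 1 — column means:
  mean(A) = (2 + 6 + 6 + 6 + 5 + 4) / 6 = 29/6 = 4.8333
  mean(B) = (5 + 7 + 1 + 2 + 4 + 5) / 6 = 24/6 = 4

Step 2 — sample variances and covariances s[i,j] = (1/(n-1)) · Σ_k (x_{k,i} - mean_i) · (x_{k,j} - mean_j), with n-1 = 5:
  s[A,A] = ((-2.8333)·(-2.8333) + (1.1667)·(1.1667) + (1.1667)·(1.1667) + (1.1667)·(1.1667) + (0.1667)·(0.1667) + (-0.8333)·(-0.8333)) / 5 = 12.8333/5 = 2.5667
  s[A,B] = ((-2.8333)·(1) + (1.1667)·(3) + (1.1667)·(-3) + (1.1667)·(-2) + (0.1667)·(0) + (-0.8333)·(1)) / 5 = -6/5 = -1.2
  s[B,B] = ((1)·(1) + (3)·(3) + (-3)·(-3) + (-2)·(-2) + (0)·(0) + (1)·(1)) / 5 = 24/5 = 4.8
  Sample standard deviations s_i = √(s[i,i]):
  s(A) = √(2.5667) = 1.6021
  s(B) = √(4.8) = 2.1909

Step 3 — r_{ij} = s_{ij} / (s_i · s_j):
  r[A,A] = 1 (diagonal).
  r[A,B] = -1.2 / (1.6021 · 2.1909) = -1.2 / 3.51 = -0.3419
  r[B,B] = 1 (diagonal).

R is symmetric with unit diagonal. Assembling:

R = [[1, -0.3419],
 [-0.3419, 1]]


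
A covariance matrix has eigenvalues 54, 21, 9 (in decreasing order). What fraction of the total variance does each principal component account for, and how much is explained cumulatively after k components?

Step 1 — total variance = trace(Sigma) = Σ λ_i = 54 + 21 + 9 = 84.

Step 2 — fraction explained by component i = λ_i / Σ λ:
  PC1: 54/84 = 0.6429
  PC2: 21/84 = 0.25
  PC3: 9/84 = 0.1071

Step 3 — cumulative fraction after k components = (λ_1 + ... + λ_k) / Σ λ:
  k = 1: 54/84 = 0.6429
  k = 2: (54 + 21)/84 = 75/84 = 0.8929
  k = 3: (54 + 21 + 9)/84 = 84/84 = 1

Summary (fraction, with percent):

explained: PC1 0.6429 (64.29%), PC2 0.25 (25%), PC3 0.1071 (10.71%);  cumulative: 0.6429, 0.8929, 1


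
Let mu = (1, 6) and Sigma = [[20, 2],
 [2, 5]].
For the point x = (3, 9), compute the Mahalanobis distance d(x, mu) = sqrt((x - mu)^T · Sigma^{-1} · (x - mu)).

Step 1 — centre the observation: (x - mu) = (2, 3).

Step 2 — invert Sigma. det(Sigma) = 20·5 - (2)² = 96.
  Sigma^{-1} = (1/det) · [[d, -b], [-b, a]] = [[0.0521, -0.0208],
 [-0.0208, 0.2083]].

Step 3 — form the quadratic (x - mu)^T · Sigma^{-1} · (x - mu):
  Sigma^{-1} · (x - mu) = (0.0417, 0.5833).
  (x - mu)^T · [Sigma^{-1} · (x - mu)] = (2)·(0.0417) + (3)·(0.5833) = 1.8333.

Step 4 — take square root: d = √(1.8333) ≈ 1.354.

d(x, mu) = √(1.8333) ≈ 1.354


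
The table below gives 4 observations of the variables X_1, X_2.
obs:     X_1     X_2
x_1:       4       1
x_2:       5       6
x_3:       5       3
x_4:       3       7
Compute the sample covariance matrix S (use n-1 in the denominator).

Step 1 — column means:
  mean(X_1) = (4 + 5 + 5 + 3) / 4 = 17/4 = 4.25
  mean(X_2) = (1 + 6 + 3 + 7) / 4 = 17/4 = 4.25

Step 2 — sample covariance S[i,j] = (1/(n-1)) · Σ_k (x_{k,i} - mean_i) · (x_{k,j} - mean_j), with n-1 = 3.
  S[X_1,X_1] = ((-0.25)·(-0.25) + (0.75)·(0.75) + (0.75)·(0.75) + (-1.25)·(-1.25)) / 3 = 2.75/3 = 0.9167
  S[X_1,X_2] = ((-0.25)·(-3.25) + (0.75)·(1.75) + (0.75)·(-1.25) + (-1.25)·(2.75)) / 3 = -2.25/3 = -0.75
  S[X_2,X_2] = ((-3.25)·(-3.25) + (1.75)·(1.75) + (-1.25)·(-1.25) + (2.75)·(2.75)) / 3 = 22.75/3 = 7.5833

S is symmetric (S[j,i] = S[i,j]). Assembling:

S = [[0.9167, -0.75],
 [-0.75, 7.5833]]


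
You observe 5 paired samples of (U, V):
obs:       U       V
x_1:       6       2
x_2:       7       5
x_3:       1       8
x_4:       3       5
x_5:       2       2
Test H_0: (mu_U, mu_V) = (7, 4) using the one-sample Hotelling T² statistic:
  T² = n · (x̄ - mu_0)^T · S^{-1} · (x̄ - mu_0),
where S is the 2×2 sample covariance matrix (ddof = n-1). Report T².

Step 1 — sample mean vector:
  mean(U) = (6 + 7 + 1 + 3 + 2) / 5 = 19/5 = 3.8
  mean(V) = (2 + 5 + 8 + 5 + 2) / 5 = 22/5 = 4.4
  x̄ = (3.8, 4.4),  deviation x̄ - mu_0 = (3.8, 4.4) - (7, 4) = (-3.2, 0.4).

Step 2 — sample covariance matrix, S[i,j] = (1/(n-1)) · Σ_k (x_{k,i} - mean_i) · (x_{k,j} - mean_j), divisor n-1 = 4:
  S[U,U] = ((2.2)·(2.2) + (3.2)·(3.2) + (-2.8)·(-2.8) + (-0.8)·(-0.8) + (-1.8)·(-1.8)) / 4 = 26.8/4 = 6.7
  S[U,V] = ((2.2)·(-2.4) + (3.2)·(0.6) + (-2.8)·(3.6) + (-0.8)·(0.6) + (-1.8)·(-2.4)) / 4 = -9.6/4 = -2.4
  S[V,V] = ((-2.4)·(-2.4) + (0.6)·(0.6) + (3.6)·(3.6) + (0.6)·(0.6) + (-2.4)·(-2.4)) / 4 = 25.2/4 = 6.3
  S = [[6.7, -2.4],
 [-2.4, 6.3]].

Step 3 — invert S. det(S) = 6.7·6.3 - (-2.4)² = 36.45.
  S^{-1} = (1/det) · [[d, -b], [-b, a]] = [[0.1728, 0.0658],
 [0.0658, 0.1838]].

Step 4 — quadratic form (x̄ - mu_0)^T · S^{-1} · (x̄ - mu_0):
  S^{-1} · (x̄ - mu_0) = (-0.5267, -0.1372),
  (x̄ - mu_0)^T · [...] = (-3.2)·(-0.5267) + (0.4)·(-0.1372) = 1.6307.

Step 5 — scale by n: T² = 5 · 1.6307 = 8.1536.

T² ≈ 8.1536


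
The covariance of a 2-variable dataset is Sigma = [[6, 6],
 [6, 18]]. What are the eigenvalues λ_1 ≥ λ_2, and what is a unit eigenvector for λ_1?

Step 1 — characteristic polynomial of 2×2 Sigma:
  det(Sigma - λI) = λ² - trace · λ + det = 0.
  trace = 6 + 18 = 24, det = 6·18 - (6)² = 72.
Step 2 — discriminant:
  Δ = trace² - 4·det = 576 - 288 = 288.
Step 3 — eigenvalues:
  λ = (trace ± √Δ)/2 = (24 ± 16.9706)/2,
  λ_1 = 20.4853,  λ_2 = 3.5147.

Step 4 — unit eigenvector for λ_1: solve (Sigma - λ_1 I)v = 0. First row:
  (6 - 20.4853)·v_x + (6)·v_y = 0, i.e. (-14.4853)·v_x + (6)·v_y = 0,
  so v ∝ (b, λ_1 - a) = (6, 14.4853) = u.
  ||u|| = √((6)² + (14.4853)²) = √(245.8234) ≈ 15.6788,
  v_1 = u/||u|| ≈ (0.3827, 0.9239) (||v_1|| = 1).

λ_1 = 20.4853,  λ_2 = 3.5147;  v_1 ≈ (0.3827, 0.9239)


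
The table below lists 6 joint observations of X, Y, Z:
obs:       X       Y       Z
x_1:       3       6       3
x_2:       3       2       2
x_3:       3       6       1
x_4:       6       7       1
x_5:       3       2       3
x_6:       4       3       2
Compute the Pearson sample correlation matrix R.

Step 1 — column means:
  mean(X) = (3 + 3 + 3 + 6 + 3 + 4) / 6 = 22/6 = 3.6667
  mean(Y) = (6 + 2 + 6 + 7 + 2 + 3) / 6 = 26/6 = 4.3333
  mean(Z) = (3 + 2 + 1 + 1 + 3 + 2) / 6 = 12/6 = 2

Step 2 — sample variances and covariances s[i,j] = (1/(n-1)) · Σ_k (x_{k,i} - mean_i) · (x_{k,j} - mean_j), with n-1 = 5:
  s[X,X] = ((-0.6667)·(-0.6667) + (-0.6667)·(-0.6667) + (-0.6667)·(-0.6667) + (2.3333)·(2.3333) + (-0.6667)·(-0.6667) + (0.3333)·(0.3333)) / 5 = 7.3333/5 = 1.4667
  s[X,Y] = ((-0.6667)·(1.6667) + (-0.6667)·(-2.3333) + (-0.6667)·(1.6667) + (2.3333)·(2.6667) + (-0.6667)·(-2.3333) + (0.3333)·(-1.3333)) / 5 = 6.6667/5 = 1.3333
  s[X,Z] = ((-0.6667)·(1) + (-0.6667)·(0) + (-0.6667)·(-1) + (2.3333)·(-1) + (-0.6667)·(1) + (0.3333)·(0)) / 5 = -3/5 = -0.6
  s[Y,Y] = ((1.6667)·(1.6667) + (-2.3333)·(-2.3333) + (1.6667)·(1.6667) + (2.6667)·(2.6667) + (-2.3333)·(-2.3333) + (-1.3333)·(-1.3333)) / 5 = 25.3333/5 = 5.0667
  s[Y,Z] = ((1.6667)·(1) + (-2.3333)·(0) + (1.6667)·(-1) + (2.6667)·(-1) + (-2.3333)·(1) + (-1.3333)·(0)) / 5 = -5/5 = -1
  s[Z,Z] = ((1)·(1) + (0)·(0) + (-1)·(-1) + (-1)·(-1) + (1)·(1) + (0)·(0)) / 5 = 4/5 = 0.8
  Sample standard deviations s_i = √(s[i,i]):
  s(X) = √(1.4667) = 1.2111
  s(Y) = √(5.0667) = 2.2509
  s(Z) = √(0.8) = 0.8944

Step 3 — r_{ij} = s_{ij} / (s_i · s_j):
  r[X,X] = 1 (diagonal).
  r[X,Y] = 1.3333 / (1.2111 · 2.2509) = 1.3333 / 2.726 = 0.4891
  r[X,Z] = -0.6 / (1.2111 · 0.8944) = -0.6 / 1.0832 = -0.5539
  r[Y,Y] = 1 (diagonal).
  r[Y,Z] = -1 / (2.2509 · 0.8944) = -1 / 2.0133 = -0.4967
  r[Z,Z] = 1 (diagonal).

R is symmetric with unit diagonal. Assembling:

R = [[1, 0.4891, -0.5539],
 [0.4891, 1, -0.4967],
 [-0.5539, -0.4967, 1]]


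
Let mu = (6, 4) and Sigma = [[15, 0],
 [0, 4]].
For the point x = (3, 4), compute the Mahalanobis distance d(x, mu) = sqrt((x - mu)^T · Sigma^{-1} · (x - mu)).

Step 1 — centre the observation: (x - mu) = (-3, 0).

Step 2 — invert Sigma. det(Sigma) = 15·4 - (0)² = 60.
  Sigma^{-1} = (1/det) · [[d, -b], [-b, a]] = [[0.0667, 0],
 [0, 0.25]].

Step 3 — form the quadratic (x - mu)^T · Sigma^{-1} · (x - mu):
  Sigma^{-1} · (x - mu) = (-0.2, 0).
  (x - mu)^T · [Sigma^{-1} · (x - mu)] = (-3)·(-0.2) + (0)·(0) = 0.6.

Step 4 — take square root: d = √(0.6) ≈ 0.7746.

d(x, mu) = √(0.6) ≈ 0.7746


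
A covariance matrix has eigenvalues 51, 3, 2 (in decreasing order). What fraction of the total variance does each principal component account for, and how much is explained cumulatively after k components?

Step 1 — total variance = trace(Sigma) = Σ λ_i = 51 + 3 + 2 = 56.

Step 2 — fraction explained by component i = λ_i / Σ λ:
  PC1: 51/56 = 0.9107
  PC2: 3/56 = 0.0536
  PC3: 2/56 = 0.0357

Step 3 — cumulative fraction after k components = (λ_1 + ... + λ_k) / Σ λ:
  k = 1: 51/56 = 0.9107
  k = 2: (51 + 3)/56 = 54/56 = 0.9643
  k = 3: (51 + 3 + 2)/56 = 56/56 = 1

Summary (fraction, with percent):

explained: PC1 0.9107 (91.07%), PC2 0.0536 (5.36%), PC3 0.0357 (3.57%);  cumulative: 0.9107, 0.9643, 1


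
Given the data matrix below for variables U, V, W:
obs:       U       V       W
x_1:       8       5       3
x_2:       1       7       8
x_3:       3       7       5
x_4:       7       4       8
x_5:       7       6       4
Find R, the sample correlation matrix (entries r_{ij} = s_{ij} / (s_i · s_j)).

Step 1 — column means:
  mean(U) = (8 + 1 + 3 + 7 + 7) / 5 = 26/5 = 5.2
  mean(V) = (5 + 7 + 7 + 4 + 6) / 5 = 29/5 = 5.8
  mean(W) = (3 + 8 + 5 + 8 + 4) / 5 = 28/5 = 5.6

Step 2 — sample variances and covariances s[i,j] = (1/(n-1)) · Σ_k (x_{k,i} - mean_i) · (x_{k,j} - mean_j), with n-1 = 4:
  s[U,U] = ((2.8)·(2.8) + (-4.2)·(-4.2) + (-2.2)·(-2.2) + (1.8)·(1.8) + (1.8)·(1.8)) / 4 = 36.8/4 = 9.2
  s[U,V] = ((2.8)·(-0.8) + (-4.2)·(1.2) + (-2.2)·(1.2) + (1.8)·(-1.8) + (1.8)·(0.2)) / 4 = -12.8/4 = -3.2
  s[U,W] = ((2.8)·(-2.6) + (-4.2)·(2.4) + (-2.2)·(-0.6) + (1.8)·(2.4) + (1.8)·(-1.6)) / 4 = -14.6/4 = -3.65
  s[V,V] = ((-0.8)·(-0.8) + (1.2)·(1.2) + (1.2)·(1.2) + (-1.8)·(-1.8) + (0.2)·(0.2)) / 4 = 6.8/4 = 1.7
  s[V,W] = ((-0.8)·(-2.6) + (1.2)·(2.4) + (1.2)·(-0.6) + (-1.8)·(2.4) + (0.2)·(-1.6)) / 4 = -0.4/4 = -0.1
  s[W,W] = ((-2.6)·(-2.6) + (2.4)·(2.4) + (-0.6)·(-0.6) + (2.4)·(2.4) + (-1.6)·(-1.6)) / 4 = 21.2/4 = 5.3
  Sample standard deviations s_i = √(s[i,i]):
  s(U) = √(9.2) = 3.0332
  s(V) = √(1.7) = 1.3038
  s(W) = √(5.3) = 2.3022

Step 3 — r_{ij} = s_{ij} / (s_i · s_j):
  r[U,U] = 1 (diagonal).
  r[U,V] = -3.2 / (3.0332 · 1.3038) = -3.2 / 3.9547 = -0.8092
  r[U,W] = -3.65 / (3.0332 · 2.3022) = -3.65 / 6.9828 = -0.5227
  r[V,V] = 1 (diagonal).
  r[V,W] = -0.1 / (1.3038 · 2.3022) = -0.1 / 3.0017 = -0.0333
  r[W,W] = 1 (diagonal).

R is symmetric with unit diagonal. Assembling:

R = [[1, -0.8092, -0.5227],
 [-0.8092, 1, -0.0333],
 [-0.5227, -0.0333, 1]]


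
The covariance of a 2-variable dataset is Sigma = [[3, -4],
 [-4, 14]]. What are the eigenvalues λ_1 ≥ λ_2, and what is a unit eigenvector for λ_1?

Step 1 — characteristic polynomial of 2×2 Sigma:
  det(Sigma - λI) = λ² - trace · λ + det = 0.
  trace = 3 + 14 = 17, det = 3·14 - (-4)² = 26.
Step 2 — discriminant:
  Δ = trace² - 4·det = 289 - 104 = 185.
Step 3 — eigenvalues:
  λ = (trace ± √Δ)/2 = (17 ± 13.6015)/2,
  λ_1 = 15.3007,  λ_2 = 1.6993.

Step 4 — unit eigenvector for λ_1: solve (Sigma - λ_1 I)v = 0. First row:
  (3 - 15.3007)·v_x + (-4)·v_y = 0, i.e. (-12.3007)·v_x + (-4)·v_y = 0,
  so v ∝ (b, λ_1 - a) = (-4, 12.3007); multiply by -1 so the first entry is positive: u = (4, -12.3007).
  ||u|| = √((4)² + (-12.3007)²) = √(167.3081) ≈ 12.9348,
  v_1 = u/||u|| ≈ (0.3092, -0.951) (||v_1|| = 1).

λ_1 = 15.3007,  λ_2 = 1.6993;  v_1 ≈ (0.3092, -0.951)


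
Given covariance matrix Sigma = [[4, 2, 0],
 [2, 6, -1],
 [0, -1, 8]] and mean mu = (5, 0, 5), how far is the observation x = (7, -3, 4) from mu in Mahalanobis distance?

Step 1 — centre the observation: (x - mu) = (2, -3, -1).

Step 2 — invert Sigma (cofactor / det for 3×3, or solve directly):
  Sigma^{-1} = [[0.3013, -0.1026, -0.0128],
 [-0.1026, 0.2051, 0.0256],
 [-0.0128, 0.0256, 0.1282]].

Step 3 — form the quadratic (x - mu)^T · Sigma^{-1} · (x - mu):
  Sigma^{-1} · (x - mu) = (0.9231, -0.8462, -0.2308).
  (x - mu)^T · [Sigma^{-1} · (x - mu)] = (2)·(0.9231) + (-3)·(-0.8462) + (-1)·(-0.2308) = 4.6154.

Step 4 — take square root: d = √(4.6154) ≈ 2.1483.

d(x, mu) = √(4.6154) ≈ 2.1483


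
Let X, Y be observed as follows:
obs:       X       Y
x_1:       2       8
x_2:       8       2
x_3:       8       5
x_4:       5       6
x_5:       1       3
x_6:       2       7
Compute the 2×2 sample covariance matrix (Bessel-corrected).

Step 1 — column means:
  mean(X) = (2 + 8 + 8 + 5 + 1 + 2) / 6 = 26/6 = 4.3333
  mean(Y) = (8 + 2 + 5 + 6 + 3 + 7) / 6 = 31/6 = 5.1667

Step 2 — sample covariance S[i,j] = (1/(n-1)) · Σ_k (x_{k,i} - mean_i) · (x_{k,j} - mean_j), with n-1 = 5.
  S[X,X] = ((-2.3333)·(-2.3333) + (3.6667)·(3.6667) + (3.6667)·(3.6667) + (0.6667)·(0.6667) + (-3.3333)·(-3.3333) + (-2.3333)·(-2.3333)) / 5 = 49.3333/5 = 9.8667
  S[X,Y] = ((-2.3333)·(2.8333) + (3.6667)·(-3.1667) + (3.6667)·(-0.1667) + (0.6667)·(0.8333) + (-3.3333)·(-2.1667) + (-2.3333)·(1.8333)) / 5 = -15.3333/5 = -3.0667
  S[Y,Y] = ((2.8333)·(2.8333) + (-3.1667)·(-3.1667) + (-0.1667)·(-0.1667) + (0.8333)·(0.8333) + (-2.1667)·(-2.1667) + (1.8333)·(1.8333)) / 5 = 26.8333/5 = 5.3667

S is symmetric (S[j,i] = S[i,j]). Assembling:

S = [[9.8667, -3.0667],
 [-3.0667, 5.3667]]


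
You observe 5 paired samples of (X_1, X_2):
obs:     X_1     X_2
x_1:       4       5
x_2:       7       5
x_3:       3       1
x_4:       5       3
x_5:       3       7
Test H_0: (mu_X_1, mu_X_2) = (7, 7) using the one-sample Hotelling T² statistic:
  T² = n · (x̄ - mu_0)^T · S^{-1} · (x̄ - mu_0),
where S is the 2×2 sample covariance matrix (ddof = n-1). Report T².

Step 1 — sample mean vector:
  mean(X_1) = (4 + 7 + 3 + 5 + 3) / 5 = 22/5 = 4.4
  mean(X_2) = (5 + 5 + 1 + 3 + 7) / 5 = 21/5 = 4.2
  x̄ = (4.4, 4.2),  deviation x̄ - mu_0 = (4.4, 4.2) - (7, 7) = (-2.6, -2.8).

Step 2 — sample covariance matrix, S[i,j] = (1/(n-1)) · Σ_k (x_{k,i} - mean_i) · (x_{k,j} - mean_j), divisor n-1 = 4:
  S[X_1,X_1] = ((-0.4)·(-0.4) + (2.6)·(2.6) + (-1.4)·(-1.4) + (0.6)·(0.6) + (-1.4)·(-1.4)) / 4 = 11.2/4 = 2.8
  S[X_1,X_2] = ((-0.4)·(0.8) + (2.6)·(0.8) + (-1.4)·(-3.2) + (0.6)·(-1.2) + (-1.4)·(2.8)) / 4 = 1.6/4 = 0.4
  S[X_2,X_2] = ((0.8)·(0.8) + (0.8)·(0.8) + (-3.2)·(-3.2) + (-1.2)·(-1.2) + (2.8)·(2.8)) / 4 = 20.8/4 = 5.2
  S = [[2.8, 0.4],
 [0.4, 5.2]].

Step 3 — invert S. det(S) = 2.8·5.2 - (0.4)² = 14.4.
  S^{-1} = (1/det) · [[d, -b], [-b, a]] = [[0.3611, -0.0278],
 [-0.0278, 0.1944]].

Step 4 — quadratic form (x̄ - mu_0)^T · S^{-1} · (x̄ - mu_0):
  S^{-1} · (x̄ - mu_0) = (-0.8611, -0.4722),
  (x̄ - mu_0)^T · [...] = (-2.6)·(-0.8611) + (-2.8)·(-0.4722) = 3.5611.

Step 5 — scale by n: T² = 5 · 3.5611 = 17.8056.

T² ≈ 17.8056


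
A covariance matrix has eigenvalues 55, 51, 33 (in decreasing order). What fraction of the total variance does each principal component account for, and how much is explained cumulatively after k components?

Step 1 — total variance = trace(Sigma) = Σ λ_i = 55 + 51 + 33 = 139.

Step 2 — fraction explained by component i = λ_i / Σ λ:
  PC1: 55/139 = 0.3957
  PC2: 51/139 = 0.3669
  PC3: 33/139 = 0.2374

Step 3 — cumulative fraction after k components = (λ_1 + ... + λ_k) / Σ λ:
  k = 1: 55/139 = 0.3957
  k = 2: (55 + 51)/139 = 106/139 = 0.7626
  k = 3: (55 + 51 + 33)/139 = 139/139 = 1

Summary (fraction, with percent):

explained: PC1 0.3957 (39.57%), PC2 0.3669 (36.69%), PC3 0.2374 (23.74%);  cumulative: 0.3957, 0.7626, 1


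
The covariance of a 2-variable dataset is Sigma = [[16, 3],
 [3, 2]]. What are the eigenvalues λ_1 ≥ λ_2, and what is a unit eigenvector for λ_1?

Step 1 — characteristic polynomial of 2×2 Sigma:
  det(Sigma - λI) = λ² - trace · λ + det = 0.
  trace = 16 + 2 = 18, det = 16·2 - (3)² = 23.
Step 2 — discriminant:
  Δ = trace² - 4·det = 324 - 92 = 232.
Step 3 — eigenvalues:
  λ = (trace ± √Δ)/2 = (18 ± 15.2315)/2,
  λ_1 = 16.6158,  λ_2 = 1.3842.

Step 4 — unit eigenvector for λ_1: solve (Sigma - λ_1 I)v = 0. First row:
  (16 - 16.6158)·v_x + (3)·v_y = 0, i.e. (-0.6158)·v_x + (3)·v_y = 0,
  so v ∝ (b, λ_1 - a) = (3, 0.6158) = u.
  ||u|| = √((3)² + (0.6158)²) = √(9.3792) ≈ 3.0625,
  v_1 = u/||u|| ≈ (0.9796, 0.2011) (||v_1|| = 1).

λ_1 = 16.6158,  λ_2 = 1.3842;  v_1 ≈ (0.9796, 0.2011)


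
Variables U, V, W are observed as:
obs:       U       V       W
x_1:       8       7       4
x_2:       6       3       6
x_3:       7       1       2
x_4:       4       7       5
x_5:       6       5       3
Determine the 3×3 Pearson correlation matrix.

Step 1 — column means:
  mean(U) = (8 + 6 + 7 + 4 + 6) / 5 = 31/5 = 6.2
  mean(V) = (7 + 3 + 1 + 7 + 5) / 5 = 23/5 = 4.6
  mean(W) = (4 + 6 + 2 + 5 + 3) / 5 = 20/5 = 4

Step 2 — sample variances and covariances s[i,j] = (1/(n-1)) · Σ_k (x_{k,i} - mean_i) · (x_{k,j} - mean_j), with n-1 = 4:
  s[U,U] = ((1.8)·(1.8) + (-0.2)·(-0.2) + (0.8)·(0.8) + (-2.2)·(-2.2) + (-0.2)·(-0.2)) / 4 = 8.8/4 = 2.2
  s[U,V] = ((1.8)·(2.4) + (-0.2)·(-1.6) + (0.8)·(-3.6) + (-2.2)·(2.4) + (-0.2)·(0.4)) / 4 = -3.6/4 = -0.9
  s[U,W] = ((1.8)·(0) + (-0.2)·(2) + (0.8)·(-2) + (-2.2)·(1) + (-0.2)·(-1)) / 4 = -4/4 = -1
  s[V,V] = ((2.4)·(2.4) + (-1.6)·(-1.6) + (-3.6)·(-3.6) + (2.4)·(2.4) + (0.4)·(0.4)) / 4 = 27.2/4 = 6.8
  s[V,W] = ((2.4)·(0) + (-1.6)·(2) + (-3.6)·(-2) + (2.4)·(1) + (0.4)·(-1)) / 4 = 6/4 = 1.5
  s[W,W] = ((0)·(0) + (2)·(2) + (-2)·(-2) + (1)·(1) + (-1)·(-1)) / 4 = 10/4 = 2.5
  Sample standard deviations s_i = √(s[i,i]):
  s(U) = √(2.2) = 1.4832
  s(V) = √(6.8) = 2.6077
  s(W) = √(2.5) = 1.5811

Step 3 — r_{ij} = s_{ij} / (s_i · s_j):
  r[U,U] = 1 (diagonal).
  r[U,V] = -0.9 / (1.4832 · 2.6077) = -0.9 / 3.8678 = -0.2327
  r[U,W] = -1 / (1.4832 · 1.5811) = -1 / 2.3452 = -0.4264
  r[V,V] = 1 (diagonal).
  r[V,W] = 1.5 / (2.6077 · 1.5811) = 1.5 / 4.1231 = 0.3638
  r[W,W] = 1 (diagonal).

R is symmetric with unit diagonal. Assembling:

R = [[1, -0.2327, -0.4264],
 [-0.2327, 1, 0.3638],
 [-0.4264, 0.3638, 1]]


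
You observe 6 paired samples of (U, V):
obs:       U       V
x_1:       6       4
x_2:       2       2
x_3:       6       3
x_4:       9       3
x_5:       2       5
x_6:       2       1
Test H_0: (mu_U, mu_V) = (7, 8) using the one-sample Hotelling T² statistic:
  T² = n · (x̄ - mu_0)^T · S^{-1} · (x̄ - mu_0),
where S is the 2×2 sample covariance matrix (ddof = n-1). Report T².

Step 1 — sample mean vector:
  mean(U) = (6 + 2 + 6 + 9 + 2 + 2) / 6 = 27/6 = 4.5
  mean(V) = (4 + 2 + 3 + 3 + 5 + 1) / 6 = 18/6 = 3
  x̄ = (4.5, 3),  deviation x̄ - mu_0 = (4.5, 3) - (7, 8) = (-2.5, -5).

Step 2 — sample covariance matrix, S[i,j] = (1/(n-1)) · Σ_k (x_{k,i} - mean_i) · (x_{k,j} - mean_j), divisor n-1 = 5:
  S[U,U] = ((1.5)·(1.5) + (-2.5)·(-2.5) + (1.5)·(1.5) + (4.5)·(4.5) + (-2.5)·(-2.5) + (-2.5)·(-2.5)) / 5 = 43.5/5 = 8.7
  S[U,V] = ((1.5)·(1) + (-2.5)·(-1) + (1.5)·(0) + (4.5)·(0) + (-2.5)·(2) + (-2.5)·(-2)) / 5 = 4/5 = 0.8
  S[V,V] = ((1)·(1) + (-1)·(-1) + (0)·(0) + (0)·(0) + (2)·(2) + (-2)·(-2)) / 5 = 10/5 = 2
  S = [[8.7, 0.8],
 [0.8, 2]].

Step 3 — invert S. det(S) = 8.7·2 - (0.8)² = 16.76.
  S^{-1} = (1/det) · [[d, -b], [-b, a]] = [[0.1193, -0.0477],
 [-0.0477, 0.5191]].

Step 4 — quadratic form (x̄ - mu_0)^T · S^{-1} · (x̄ - mu_0):
  S^{-1} · (x̄ - mu_0) = (-0.0597, -2.4761),
  (x̄ - mu_0)^T · [...] = (-2.5)·(-0.0597) + (-5)·(-2.4761) = 12.5298.

Step 5 — scale by n: T² = 6 · 12.5298 = 75.179.

T² ≈ 75.179


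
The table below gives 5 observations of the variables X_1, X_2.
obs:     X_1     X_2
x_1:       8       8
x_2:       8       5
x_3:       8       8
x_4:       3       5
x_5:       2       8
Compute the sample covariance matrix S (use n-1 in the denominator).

Step 1 — column means:
  mean(X_1) = (8 + 8 + 8 + 3 + 2) / 5 = 29/5 = 5.8
  mean(X_2) = (8 + 5 + 8 + 5 + 8) / 5 = 34/5 = 6.8

Step 2 — sample covariance S[i,j] = (1/(n-1)) · Σ_k (x_{k,i} - mean_i) · (x_{k,j} - mean_j), with n-1 = 4.
  S[X_1,X_1] = ((2.2)·(2.2) + (2.2)·(2.2) + (2.2)·(2.2) + (-2.8)·(-2.8) + (-3.8)·(-3.8)) / 4 = 36.8/4 = 9.2
  S[X_1,X_2] = ((2.2)·(1.2) + (2.2)·(-1.8) + (2.2)·(1.2) + (-2.8)·(-1.8) + (-3.8)·(1.2)) / 4 = 1.8/4 = 0.45
  S[X_2,X_2] = ((1.2)·(1.2) + (-1.8)·(-1.8) + (1.2)·(1.2) + (-1.8)·(-1.8) + (1.2)·(1.2)) / 4 = 10.8/4 = 2.7

S is symmetric (S[j,i] = S[i,j]). Assembling:

S = [[9.2, 0.45],
 [0.45, 2.7]]


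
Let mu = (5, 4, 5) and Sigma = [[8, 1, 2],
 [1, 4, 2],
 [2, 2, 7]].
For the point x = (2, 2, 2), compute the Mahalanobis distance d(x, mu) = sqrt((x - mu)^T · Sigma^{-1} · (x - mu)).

Step 1 — centre the observation: (x - mu) = (-3, -2, -3).

Step 2 — invert Sigma (cofactor / det for 3×3, or solve directly):
  Sigma^{-1} = [[0.1356, -0.0169, -0.0339],
 [-0.0169, 0.2938, -0.0791],
 [-0.0339, -0.0791, 0.1751]].

Step 3 — form the quadratic (x - mu)^T · Sigma^{-1} · (x - mu):
  Sigma^{-1} · (x - mu) = (-0.2712, -0.2994, -0.2655).
  (x - mu)^T · [Sigma^{-1} · (x - mu)] = (-3)·(-0.2712) + (-2)·(-0.2994) + (-3)·(-0.2655) = 2.209.

Step 4 — take square root: d = √(2.209) ≈ 1.4863.

d(x, mu) = √(2.209) ≈ 1.4863


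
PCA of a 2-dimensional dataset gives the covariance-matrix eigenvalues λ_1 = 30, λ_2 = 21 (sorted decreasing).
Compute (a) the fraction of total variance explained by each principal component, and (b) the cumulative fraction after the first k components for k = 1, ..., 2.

Step 1 — total variance = trace(Sigma) = Σ λ_i = 30 + 21 = 51.

Step 2 — fraction explained by component i = λ_i / Σ λ:
  PC1: 30/51 = 0.5882
  PC2: 21/51 = 0.4118

Step 3 — cumulative fraction after k components = (λ_1 + ... + λ_k) / Σ λ:
  k = 1: 30/51 = 0.5882
  k = 2: (30 + 21)/51 = 51/51 = 1

Summary (fraction, with percent):

explained: PC1 0.5882 (58.82%), PC2 0.4118 (41.18%);  cumulative: 0.5882, 1


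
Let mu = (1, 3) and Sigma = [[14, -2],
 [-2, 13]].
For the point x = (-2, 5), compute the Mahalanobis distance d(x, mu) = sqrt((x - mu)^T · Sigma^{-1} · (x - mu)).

Step 1 — centre the observation: (x - mu) = (-3, 2).

Step 2 — invert Sigma. det(Sigma) = 14·13 - (-2)² = 178.
  Sigma^{-1} = (1/det) · [[d, -b], [-b, a]] = [[0.073, 0.0112],
 [0.0112, 0.0787]].

Step 3 — form the quadratic (x - mu)^T · Sigma^{-1} · (x - mu):
  Sigma^{-1} · (x - mu) = (-0.1966, 0.1236).
  (x - mu)^T · [Sigma^{-1} · (x - mu)] = (-3)·(-0.1966) + (2)·(0.1236) = 0.8371.

Step 4 — take square root: d = √(0.8371) ≈ 0.9149.

d(x, mu) = √(0.8371) ≈ 0.9149


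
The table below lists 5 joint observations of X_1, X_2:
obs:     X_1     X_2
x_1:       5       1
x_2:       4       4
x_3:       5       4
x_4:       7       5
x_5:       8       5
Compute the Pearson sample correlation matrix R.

Step 1 — column means:
  mean(X_1) = (5 + 4 + 5 + 7 + 8) / 5 = 29/5 = 5.8
  mean(X_2) = (1 + 4 + 4 + 5 + 5) / 5 = 19/5 = 3.8

Step 2 — sample variances and covariances s[i,j] = (1/(n-1)) · Σ_k (x_{k,i} - mean_i) · (x_{k,j} - mean_j), with n-1 = 4:
  s[X_1,X_1] = ((-0.8)·(-0.8) + (-1.8)·(-1.8) + (-0.8)·(-0.8) + (1.2)·(1.2) + (2.2)·(2.2)) / 4 = 10.8/4 = 2.7
  s[X_1,X_2] = ((-0.8)·(-2.8) + (-1.8)·(0.2) + (-0.8)·(0.2) + (1.2)·(1.2) + (2.2)·(1.2)) / 4 = 5.8/4 = 1.45
  s[X_2,X_2] = ((-2.8)·(-2.8) + (0.2)·(0.2) + (0.2)·(0.2) + (1.2)·(1.2) + (1.2)·(1.2)) / 4 = 10.8/4 = 2.7
  Sample standard deviations s_i = √(s[i,i]):
  s(X_1) = √(2.7) = 1.6432
  s(X_2) = √(2.7) = 1.6432

Step 3 — r_{ij} = s_{ij} / (s_i · s_j):
  r[X_1,X_1] = 1 (diagonal).
  r[X_1,X_2] = 1.45 / (1.6432 · 1.6432) = 1.45 / 2.7 = 0.537
  r[X_2,X_2] = 1 (diagonal).

R is symmetric with unit diagonal. Assembling:

R = [[1, 0.537],
 [0.537, 1]]


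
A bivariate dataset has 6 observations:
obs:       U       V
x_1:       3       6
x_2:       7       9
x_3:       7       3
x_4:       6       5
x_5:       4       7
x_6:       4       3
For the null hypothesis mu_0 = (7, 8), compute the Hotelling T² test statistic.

Step 1 — sample mean vector:
  mean(U) = (3 + 7 + 7 + 6 + 4 + 4) / 6 = 31/6 = 5.1667
  mean(V) = (6 + 9 + 3 + 5 + 7 + 3) / 6 = 33/6 = 5.5
  x̄ = (5.1667, 5.5),  deviation x̄ - mu_0 = (5.1667, 5.5) - (7, 8) = (-1.8333, -2.5).

Step 2 — sample covariance matrix, S[i,j] = (1/(n-1)) · Σ_k (x_{k,i} - mean_i) · (x_{k,j} - mean_j), divisor n-1 = 5:
  S[U,U] = ((-2.1667)·(-2.1667) + (1.8333)·(1.8333) + (1.8333)·(1.8333) + (0.8333)·(0.8333) + (-1.1667)·(-1.1667) + (-1.1667)·(-1.1667)) / 5 = 14.8333/5 = 2.9667
  S[U,V] = ((-2.1667)·(0.5) + (1.8333)·(3.5) + (1.8333)·(-2.5) + (0.8333)·(-0.5) + (-1.1667)·(1.5) + (-1.1667)·(-2.5)) / 5 = 1.5/5 = 0.3
  S[V,V] = ((0.5)·(0.5) + (3.5)·(3.5) + (-2.5)·(-2.5) + (-0.5)·(-0.5) + (1.5)·(1.5) + (-2.5)·(-2.5)) / 5 = 27.5/5 = 5.5
  S = [[2.9667, 0.3],
 [0.3, 5.5]].

Step 3 — invert S. det(S) = 2.9667·5.5 - (0.3)² = 16.2267.
  S^{-1} = (1/det) · [[d, -b], [-b, a]] = [[0.3389, -0.0185],
 [-0.0185, 0.1828]].

Step 4 — quadratic form (x̄ - mu_0)^T · S^{-1} · (x̄ - mu_0):
  S^{-1} · (x̄ - mu_0) = (-0.5752, -0.4232),
  (x̄ - mu_0)^T · [...] = (-1.8333)·(-0.5752) + (-2.5)·(-0.4232) = 2.1124.

Step 5 — scale by n: T² = 6 · 2.1124 = 12.6746.

T² ≈ 12.6746
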